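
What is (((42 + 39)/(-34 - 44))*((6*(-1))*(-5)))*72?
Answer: -29160/13 ≈ -2243.1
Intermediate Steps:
(((42 + 39)/(-34 - 44))*((6*(-1))*(-5)))*72 = ((81/(-78))*(-6*(-5)))*72 = ((81*(-1/78))*30)*72 = -27/26*30*72 = -405/13*72 = -29160/13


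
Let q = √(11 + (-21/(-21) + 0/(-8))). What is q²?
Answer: 12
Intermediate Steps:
q = 2*√3 (q = √(11 + (-21*(-1/21) + 0*(-⅛))) = √(11 + (1 + 0)) = √(11 + 1) = √12 = 2*√3 ≈ 3.4641)
q² = (2*√3)² = 12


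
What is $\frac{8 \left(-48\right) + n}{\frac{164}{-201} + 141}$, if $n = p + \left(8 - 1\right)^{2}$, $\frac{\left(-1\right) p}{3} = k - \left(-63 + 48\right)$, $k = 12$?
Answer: $- \frac{83616}{28177} \approx -2.9675$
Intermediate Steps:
$p = -81$ ($p = - 3 \left(12 - \left(-63 + 48\right)\right) = - 3 \left(12 - -15\right) = - 3 \left(12 + 15\right) = \left(-3\right) 27 = -81$)
$n = -32$ ($n = -81 + \left(8 - 1\right)^{2} = -81 + 7^{2} = -81 + 49 = -32$)
$\frac{8 \left(-48\right) + n}{\frac{164}{-201} + 141} = \frac{8 \left(-48\right) - 32}{\frac{164}{-201} + 141} = \frac{-384 - 32}{164 \left(- \frac{1}{201}\right) + 141} = - \frac{416}{- \frac{164}{201} + 141} = - \frac{416}{\frac{28177}{201}} = \left(-416\right) \frac{201}{28177} = - \frac{83616}{28177}$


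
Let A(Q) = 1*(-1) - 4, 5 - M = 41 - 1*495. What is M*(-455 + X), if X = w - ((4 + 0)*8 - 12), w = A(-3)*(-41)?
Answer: -123930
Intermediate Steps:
M = 459 (M = 5 - (41 - 1*495) = 5 - (41 - 495) = 5 - 1*(-454) = 5 + 454 = 459)
A(Q) = -5 (A(Q) = -1 - 4 = -5)
w = 205 (w = -5*(-41) = 205)
X = 185 (X = 205 - ((4 + 0)*8 - 12) = 205 - (4*8 - 12) = 205 - (32 - 12) = 205 - 1*20 = 205 - 20 = 185)
M*(-455 + X) = 459*(-455 + 185) = 459*(-270) = -123930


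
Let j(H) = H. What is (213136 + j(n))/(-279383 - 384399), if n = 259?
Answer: -30485/94826 ≈ -0.32148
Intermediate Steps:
(213136 + j(n))/(-279383 - 384399) = (213136 + 259)/(-279383 - 384399) = 213395/(-663782) = 213395*(-1/663782) = -30485/94826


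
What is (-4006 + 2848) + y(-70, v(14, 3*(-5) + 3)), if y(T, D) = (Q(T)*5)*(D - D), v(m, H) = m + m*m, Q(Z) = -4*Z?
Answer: -1158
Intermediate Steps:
v(m, H) = m + m**2
y(T, D) = 0 (y(T, D) = (-4*T*5)*(D - D) = -20*T*0 = 0)
(-4006 + 2848) + y(-70, v(14, 3*(-5) + 3)) = (-4006 + 2848) + 0 = -1158 + 0 = -1158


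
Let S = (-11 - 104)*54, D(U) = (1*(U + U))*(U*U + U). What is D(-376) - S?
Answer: -106025790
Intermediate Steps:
D(U) = 2*U*(U + U²) (D(U) = (1*(2*U))*(U² + U) = (2*U)*(U + U²) = 2*U*(U + U²))
S = -6210 (S = -115*54 = -6210)
D(-376) - S = 2*(-376)²*(1 - 376) - 1*(-6210) = 2*141376*(-375) + 6210 = -106032000 + 6210 = -106025790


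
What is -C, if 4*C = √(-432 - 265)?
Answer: -I*√697/4 ≈ -6.6002*I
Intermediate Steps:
C = I*√697/4 (C = √(-432 - 265)/4 = √(-697)/4 = (I*√697)/4 = I*√697/4 ≈ 6.6002*I)
-C = -I*√697/4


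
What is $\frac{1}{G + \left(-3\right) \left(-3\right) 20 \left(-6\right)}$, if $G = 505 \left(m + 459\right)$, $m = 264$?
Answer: $\frac{1}{364035} \approx 2.747 \cdot 10^{-6}$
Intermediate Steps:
$G = 365115$ ($G = 505 \left(264 + 459\right) = 505 \cdot 723 = 365115$)
$\frac{1}{G + \left(-3\right) \left(-3\right) 20 \left(-6\right)} = \frac{1}{365115 + \left(-3\right) \left(-3\right) 20 \left(-6\right)} = \frac{1}{365115 + 9 \cdot 20 \left(-6\right)} = \frac{1}{365115 + 180 \left(-6\right)} = \frac{1}{365115 - 1080} = \frac{1}{364035}$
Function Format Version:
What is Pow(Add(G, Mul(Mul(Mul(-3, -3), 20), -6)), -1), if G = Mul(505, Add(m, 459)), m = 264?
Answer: Rational(1, 364035) ≈ 2.7470e-6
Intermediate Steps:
G = 365115 (G = Mul(505, Add(264, 459)) = Mul(505, 723) = 365115)
Pow(Add(G, Mul(Mul(Mul(-3, -3), 20), -6)), -1) = Pow(Add(365115, Mul(Mul(Mul(-3, -3), 20), -6)), -1) = Pow(Add(365115, Mul(Mul(9, 20), -6)), -1) = Pow(Add(365115, Mul(180, -6)), -1) = Pow(Add(365115, -1080), -1) = Pow(364035, -1) = Rational(1, 364035)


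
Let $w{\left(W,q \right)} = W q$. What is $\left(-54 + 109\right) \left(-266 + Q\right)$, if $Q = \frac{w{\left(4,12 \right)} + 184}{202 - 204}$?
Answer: $-21010$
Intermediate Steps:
$Q = -116$ ($Q = \frac{4 \cdot 12 + 184}{202 - 204} = \frac{48 + 184}{-2} = 232 \left(- \frac{1}{2}\right) = -116$)
$\left(-54 + 109\right) \left(-266 + Q\right) = \left(-54 + 109\right) \left(-266 - 116\right) = 55 \left(-382\right) = -21010$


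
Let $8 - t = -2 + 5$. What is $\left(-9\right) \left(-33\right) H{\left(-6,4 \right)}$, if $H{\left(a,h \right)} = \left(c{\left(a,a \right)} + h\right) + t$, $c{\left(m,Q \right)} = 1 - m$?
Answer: $4752$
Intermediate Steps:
$t = 5$ ($t = 8 - \left(-2 + 5\right) = 8 - 3 = 5$)
$H{\left(a,h \right)} = 6 + h - a$ ($H{\left(a,h \right)} = \left(\left(1 - a\right) + h\right) + 5 = \left(1 + h - a\right) + 5 = 6 + h - a$)
$\left(-9\right) \left(-33\right) H{\left(-6,4 \right)} = \left(-9\right) \left(-33\right) \left(6 + 4 - -6\right) = 297 \left(6 + 4 + 6\right) = 297 \cdot 16 = 4752$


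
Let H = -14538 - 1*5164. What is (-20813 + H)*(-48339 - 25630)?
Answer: 2996854035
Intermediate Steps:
H = -19702 (H = -14538 - 5164 = -19702)
(-20813 + H)*(-48339 - 25630) = (-20813 - 19702)*(-48339 - 25630) = -40515*(-73969) = 2996854035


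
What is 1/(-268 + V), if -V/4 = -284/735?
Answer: -735/195844 ≈ -0.0037530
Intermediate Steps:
V = 1136/735 (V = -(-1136)/735 = -4*(-284/735) = 1136/735 ≈ 1.5456)
1/(-268 + V) = 1/(-268 + 1136/735) = 1/(-195844/735) = -735/195844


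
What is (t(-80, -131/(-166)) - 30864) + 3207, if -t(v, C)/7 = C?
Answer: -4591979/166 ≈ -27663.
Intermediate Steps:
t(v, C) = -7*C
(t(-80, -131/(-166)) - 30864) + 3207 = (-(-917)/(-166) - 30864) + 3207 = (-(-917)*(-1)/166 - 30864) + 3207 = (-7*131/166 - 30864) + 3207 = (-917/166 - 30864) + 3207 = -5124341/166 + 3207 = -4591979/166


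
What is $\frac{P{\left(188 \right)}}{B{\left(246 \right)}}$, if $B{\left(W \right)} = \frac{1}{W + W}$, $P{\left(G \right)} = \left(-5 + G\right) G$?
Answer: $16926768$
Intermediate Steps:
$P{\left(G \right)} = G \left(-5 + G\right)$
$B{\left(W \right)} = \frac{1}{2 W}$
$\frac{P{\left(188 \right)}}{B{\left(246 \right)}} = \frac{188 \left(-5 + 188\right)}{\frac{1}{2} \cdot \frac{1}{246}} = \frac{188 \cdot 183}{\frac{1}{2} \cdot \frac{1}{246}} = 34404 \frac{1}{\frac{1}{492}} = 34404 \cdot 492 = 16926768$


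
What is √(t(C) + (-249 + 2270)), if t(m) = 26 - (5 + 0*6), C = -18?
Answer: √2042 ≈ 45.188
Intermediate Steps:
t(m) = 21 (t(m) = 26 - (5 + 0) = 26 - 1*5 = 26 - 5 = 21)
√(t(C) + (-249 + 2270)) = √(21 + (-249 + 2270)) = √(21 + 2021) = √2042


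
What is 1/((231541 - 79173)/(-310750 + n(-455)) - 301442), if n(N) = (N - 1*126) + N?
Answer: -155893/46992773890 ≈ -3.3174e-6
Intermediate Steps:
n(N) = -126 + 2*N (n(N) = (N - 126) + N = (-126 + N) + N = -126 + 2*N)
1/((231541 - 79173)/(-310750 + n(-455)) - 301442) = 1/((231541 - 79173)/(-310750 + (-126 + 2*(-455))) - 301442) = 1/(152368/(-310750 + (-126 - 910)) - 301442) = 1/(152368/(-310750 - 1036) - 301442) = 1/(152368/(-311786) - 301442) = 1/(152368*(-1/311786) - 301442) = 1/(-76184/155893 - 301442) = 1/(-46992773890/155893) = -155893/46992773890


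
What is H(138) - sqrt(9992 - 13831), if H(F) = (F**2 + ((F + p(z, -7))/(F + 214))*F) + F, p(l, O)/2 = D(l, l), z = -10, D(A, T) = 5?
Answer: 846561/44 - I*sqrt(3839) ≈ 19240.0 - 61.96*I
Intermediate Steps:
p(l, O) = 10 (p(l, O) = 2*5 = 10)
H(F) = F + F**2 + F*(10 + F)/(214 + F) (H(F) = (F**2 + ((F + 10)/(F + 214))*F) + F = (F**2 + ((10 + F)/(214 + F))*F) + F = (F**2 + F*(10 + F)/(214 + F)) + F = F + F**2 + F*(10 + F)/(214 + F))
H(138) - sqrt(9992 - 13831) = 138*(224 + 138**2 + 216*138)/(214 + 138) - sqrt(9992 - 13831) = 138*(224 + 19044 + 29808)/352 - sqrt(-3839) = 138*(1/352)*49076 - I*sqrt(3839) = 846561/44 - I*sqrt(3839)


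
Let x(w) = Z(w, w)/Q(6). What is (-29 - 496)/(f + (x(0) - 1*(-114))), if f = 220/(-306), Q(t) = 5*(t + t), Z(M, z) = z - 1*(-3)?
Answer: -1606500/346793 ≈ -4.6324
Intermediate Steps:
Z(M, z) = 3 + z (Z(M, z) = z + 3 = 3 + z)
Q(t) = 10*t (Q(t) = 5*(2*t) = 10*t)
x(w) = 1/20 + w/60 (x(w) = (3 + w)/((10*6)) = (3 + w)/60 = (3 + w)*(1/60) = 1/20 + w/60)
f = -110/153 (f = 220*(-1/306) = -110/153 ≈ -0.71895)
(-29 - 496)/(f + (x(0) - 1*(-114))) = (-29 - 496)/(-110/153 + ((1/20 + (1/60)*0) - 1*(-114))) = -525/(-110/153 + ((1/20 + 0) + 114)) = -525/(-110/153 + (1/20 + 114)) = -525/(-110/153 + 2281/20) = -525/346793/3060 = -525*3060/346793 = -1606500/346793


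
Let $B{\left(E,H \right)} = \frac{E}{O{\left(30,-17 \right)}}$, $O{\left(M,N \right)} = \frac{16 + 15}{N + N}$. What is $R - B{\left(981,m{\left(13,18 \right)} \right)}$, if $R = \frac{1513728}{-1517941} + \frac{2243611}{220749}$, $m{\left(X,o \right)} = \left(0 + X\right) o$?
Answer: $\frac{11271607299424435}{10387602692079} \approx 1085.1$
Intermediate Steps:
$m{\left(X,o \right)} = X o$
$O{\left(M,N \right)} = \frac{31}{2 N}$
$R = \frac{3071515182679}{335083957809}$ ($R = 1513728 \left(- \frac{1}{1517941}\right) + 2243611 \cdot \frac{1}{220749} = - \frac{1513728}{1517941} + \frac{2243611}{220749} = \frac{3071515182679}{335083957809} \approx 9.1664$)
$B{\left(E,H \right)} = - \frac{34 E}{31}$ ($B{\left(E,H \right)} = \frac{E}{\frac{31}{2} \frac{1}{-17}} = \frac{E}{\frac{31}{2} \left(- \frac{1}{17}\right)} = \frac{E}{- \frac{31}{34}} = E \left(- \frac{34}{31}\right) = - \frac{34 E}{31}$)
$R - B{\left(981,m{\left(13,18 \right)} \right)} = \frac{3071515182679}{335083957809} - \left(- \frac{34}{31}\right) 981 = \frac{3071515182679}{335083957809} - - \frac{33354}{31} = \frac{3071515182679}{335083957809} + \frac{33354}{31} = \frac{11271607299424435}{10387602692079}$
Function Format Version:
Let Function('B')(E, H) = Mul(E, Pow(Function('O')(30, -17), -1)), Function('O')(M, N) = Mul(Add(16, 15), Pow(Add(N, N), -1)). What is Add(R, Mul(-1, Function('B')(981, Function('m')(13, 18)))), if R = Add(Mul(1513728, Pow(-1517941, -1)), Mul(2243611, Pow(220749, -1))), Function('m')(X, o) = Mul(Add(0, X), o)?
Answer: Rational(11271607299424435, 10387602692079) ≈ 1085.1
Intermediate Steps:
Function('m')(X, o) = Mul(X, o)
Function('O')(M, N) = Mul(Rational(31, 2), Pow(N, -1)) (Function('O')(M, N) = Mul(31, Pow(Mul(2, N), -1)) = Mul(31, Mul(Rational(1, 2), Pow(N, -1))) = Mul(Rational(31, 2), Pow(N, -1)))
R = Rational(3071515182679, 335083957809) (R = Add(Mul(1513728, Rational(-1, 1517941)), Mul(2243611, Rational(1, 220749))) = Add(Rational(-1513728, 1517941), Rational(2243611, 220749)) = Rational(3071515182679, 335083957809) ≈ 9.1664)
Function('B')(E, H) = Mul(Rational(-34, 31), E) (Function('B')(E, H) = Mul(E, Pow(Mul(Rational(31, 2), Pow(-17, -1)), -1)) = Mul(E, Pow(Mul(Rational(31, 2), Rational(-1, 17)), -1)) = Mul(E, Pow(Rational(-31, 34), -1)) = Mul(E, Rational(-34, 31)) = Mul(Rational(-34, 31), E))
Add(R, Mul(-1, Function('B')(981, Function('m')(13, 18)))) = Add(Rational(3071515182679, 335083957809), Mul(-1, Mul(Rational(-34, 31), 981))) = Add(Rational(3071515182679, 335083957809), Mul(-1, Rational(-33354, 31))) = Add(Rational(3071515182679, 335083957809), Rational(33354, 31)) = Rational(11271607299424435, 10387602692079)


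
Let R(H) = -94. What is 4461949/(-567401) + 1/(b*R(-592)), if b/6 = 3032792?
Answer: -7632140063194313/970536396465888 ≈ -7.8638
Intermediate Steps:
b = 18196752 (b = 6*3032792 = 18196752)
4461949/(-567401) + 1/(b*R(-592)) = 4461949/(-567401) + 1/(18196752*(-94)) = 4461949*(-1/567401) + (1/18196752)*(-1/94) = -4461949/567401 - 1/1710494688 = -7632140063194313/970536396465888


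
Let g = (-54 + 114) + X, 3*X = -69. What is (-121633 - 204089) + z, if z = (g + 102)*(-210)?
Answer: -354912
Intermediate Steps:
X = -23 (X = (⅓)*(-69) = -23)
g = 37 (g = (-54 + 114) - 23 = 60 - 23 = 37)
z = -29190 (z = (37 + 102)*(-210) = 139*(-210) = -29190)
(-121633 - 204089) + z = (-121633 - 204089) - 29190 = -325722 - 29190 = -354912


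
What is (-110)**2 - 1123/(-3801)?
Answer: 45993223/3801 ≈ 12100.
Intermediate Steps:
(-110)**2 - 1123/(-3801) = 12100 - 1123*(-1/3801) = 12100 + 1123/3801 = 45993223/3801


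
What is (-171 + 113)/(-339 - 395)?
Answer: 29/367 ≈ 0.079019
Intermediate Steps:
(-171 + 113)/(-339 - 395) = -58/(-734) = -58*(-1/734) = 29/367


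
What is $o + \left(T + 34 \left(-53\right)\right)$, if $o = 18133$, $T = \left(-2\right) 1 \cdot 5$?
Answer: $16321$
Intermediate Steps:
$T = -10$ ($T = \left(-2\right) 5 = -10$)
$o + \left(T + 34 \left(-53\right)\right) = 18133 + \left(-10 + 34 \left(-53\right)\right) = 18133 - 1812 = 16321$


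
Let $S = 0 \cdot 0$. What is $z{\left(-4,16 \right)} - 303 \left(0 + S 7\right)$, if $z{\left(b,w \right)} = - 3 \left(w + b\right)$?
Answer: $-36$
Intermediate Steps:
$S = 0$
$z{\left(b,w \right)} = - 3 b - 3 w$ ($z{\left(b,w \right)} = - 3 \left(b + w\right) = - 3 b - 3 w$)
$z{\left(-4,16 \right)} - 303 \left(0 + S 7\right) = \left(\left(-3\right) \left(-4\right) - 48\right) - 303 \left(0 + 0 \cdot 7\right) = \left(12 - 48\right) - 303 \left(0 + 0\right) = -36 - 0 = -36 + 0 = -36$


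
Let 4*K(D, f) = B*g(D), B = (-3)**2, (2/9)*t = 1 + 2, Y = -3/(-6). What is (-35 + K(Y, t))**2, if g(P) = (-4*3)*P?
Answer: 9409/4 ≈ 2352.3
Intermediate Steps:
Y = 1/2 (Y = -3*(-1/6) = 1/2 ≈ 0.50000)
t = 27/2 (t = 9*(1 + 2)/2 = (9/2)*3 = 27/2 ≈ 13.500)
g(P) = -12*P
B = 9
K(D, f) = -27*D (K(D, f) = (9*(-12*D))/4 = (-108*D)/4 = -27*D)
(-35 + K(Y, t))**2 = (-35 - 27*1/2)**2 = (-35 - 27/2)**2 = (-97/2)**2 = 9409/4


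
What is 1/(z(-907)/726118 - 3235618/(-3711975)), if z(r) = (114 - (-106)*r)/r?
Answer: 1222332999893175/1065649480331684 ≈ 1.1470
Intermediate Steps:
z(r) = (114 + 106*r)/r
1/(z(-907)/726118 - 3235618/(-3711975)) = 1/((106 + 114/(-907))/726118 - 3235618/(-3711975)) = 1/((106 + 114*(-1/907))*(1/726118) - 3235618*(-1/3711975)) = 1/((106 - 114/907)*(1/726118) + 3235618/3711975) = 1/((96028/907)*(1/726118) + 3235618/3711975) = 1/(48014/329294513 + 3235618/3711975) = 1/(1065649480331684/1222332999893175) = 1222332999893175/1065649480331684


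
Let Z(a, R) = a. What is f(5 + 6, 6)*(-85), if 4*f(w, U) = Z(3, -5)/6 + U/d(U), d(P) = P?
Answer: -255/8 ≈ -31.875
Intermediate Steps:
f(w, U) = 3/8 (f(w, U) = (3/6 + U/U)/4 = (3*(1/6) + 1)/4 = (1/2 + 1)/4 = (1/4)*(3/2) = 3/8)
f(5 + 6, 6)*(-85) = (3/8)*(-85) = -255/8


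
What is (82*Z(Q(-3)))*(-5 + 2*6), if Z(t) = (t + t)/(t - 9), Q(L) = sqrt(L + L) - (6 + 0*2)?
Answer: 5248/11 - 492*I*sqrt(6)/11 ≈ 477.09 - 109.56*I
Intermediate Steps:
Q(L) = -6 + sqrt(2)*sqrt(L) (Q(L) = sqrt(2*L) - (6 + 0) = sqrt(2)*sqrt(L) - 1*6 = sqrt(2)*sqrt(L) - 6 = -6 + sqrt(2)*sqrt(L))
Z(t) = 2*t/(-9 + t) (Z(t) = (2*t)/(-9 + t) = 2*t/(-9 + t))
(82*Z(Q(-3)))*(-5 + 2*6) = (82*(2*(-6 + sqrt(2)*sqrt(-3))/(-9 + (-6 + sqrt(2)*sqrt(-3)))))*(-5 + 2*6) = (82*(2*(-6 + sqrt(2)*(I*sqrt(3)))/(-9 + (-6 + sqrt(2)*(I*sqrt(3))))))*(-5 + 12) = (82*(2*(-6 + I*sqrt(6))/(-9 + (-6 + I*sqrt(6)))))*7 = (82*(2*(-6 + I*sqrt(6))/(-15 + I*sqrt(6))))*7 = (164*(-6 + I*sqrt(6))/(-15 + I*sqrt(6)))*7 = 1148*(-6 + I*sqrt(6))/(-15 + I*sqrt(6))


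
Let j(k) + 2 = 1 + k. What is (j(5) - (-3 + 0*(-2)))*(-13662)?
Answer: -95634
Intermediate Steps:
j(k) = -1 + k (j(k) = -2 + (1 + k) = -1 + k)
(j(5) - (-3 + 0*(-2)))*(-13662) = ((-1 + 5) - (-3 + 0*(-2)))*(-13662) = (4 - (-3 + 0))*(-13662) = (4 - 1*(-3))*(-13662) = (4 + 3)*(-13662) = 7*(-13662) = -95634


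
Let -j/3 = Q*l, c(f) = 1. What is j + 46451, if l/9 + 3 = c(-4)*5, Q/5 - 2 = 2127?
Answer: -528379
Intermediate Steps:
Q = 10645 (Q = 10 + 5*2127 = 10 + 10635 = 10645)
l = 18 (l = -27 + 9*(1*5) = -27 + 9*5 = -27 + 45 = 18)
j = -574830 (j = -31935*18 = -3*191610 = -574830)
j + 46451 = -574830 + 46451 = -528379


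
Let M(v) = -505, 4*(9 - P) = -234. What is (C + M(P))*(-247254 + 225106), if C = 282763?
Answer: -6251450184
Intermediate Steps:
P = 135/2 (P = 9 - 1/4*(-234) = 9 + 117/2 = 135/2 ≈ 67.500)
(C + M(P))*(-247254 + 225106) = (282763 - 505)*(-247254 + 225106) = 282258*(-22148) = -6251450184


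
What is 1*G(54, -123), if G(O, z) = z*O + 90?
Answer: -6552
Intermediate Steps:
G(O, z) = 90 + O*z (G(O, z) = O*z + 90 = 90 + O*z)
1*G(54, -123) = 1*(90 + 54*(-123)) = 1*(90 - 6642) = 1*(-6552) = -6552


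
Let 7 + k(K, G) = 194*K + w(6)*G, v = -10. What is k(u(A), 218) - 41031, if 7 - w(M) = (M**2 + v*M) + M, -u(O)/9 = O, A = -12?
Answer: -14636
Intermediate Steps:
u(O) = -9*O
w(M) = 7 - M**2 + 9*M (w(M) = 7 - ((M**2 - 10*M) + M) = 7 - (M**2 - 9*M) = 7 + (-M**2 + 9*M) = 7 - M**2 + 9*M)
k(K, G) = -7 + 25*G + 194*K (k(K, G) = -7 + (194*K + (7 - 1*6**2 + 9*6)*G) = -7 + (194*K + (7 - 1*36 + 54)*G) = -7 + (194*K + (7 - 36 + 54)*G) = -7 + (194*K + 25*G) = -7 + (25*G + 194*K) = -7 + 25*G + 194*K)
k(u(A), 218) - 41031 = (-7 + 25*218 + 194*(-9*(-12))) - 41031 = (-7 + 5450 + 194*108) - 41031 = (-7 + 5450 + 20952) - 41031 = 26395 - 41031 = -14636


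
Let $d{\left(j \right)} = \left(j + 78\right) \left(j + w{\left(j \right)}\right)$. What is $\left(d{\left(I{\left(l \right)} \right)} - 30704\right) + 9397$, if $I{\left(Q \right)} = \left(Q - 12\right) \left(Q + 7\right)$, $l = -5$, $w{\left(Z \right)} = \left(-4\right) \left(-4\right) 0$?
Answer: $-22803$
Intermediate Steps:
$w{\left(Z \right)} = 0$ ($w{\left(Z \right)} = 16 \cdot 0 = 0$)
$I{\left(Q \right)} = \left(-12 + Q\right) \left(7 + Q\right)$
$d{\left(j \right)} = j \left(78 + j\right)$ ($d{\left(j \right)} = \left(j + 78\right) \left(j + 0\right) = \left(78 + j\right) j = j \left(78 + j\right)$)
$\left(d{\left(I{\left(l \right)} \right)} - 30704\right) + 9397 = \left(\left(-84 + \left(-5\right)^{2} - -25\right) \left(78 - \left(59 - 25\right)\right) - 30704\right) + 9397 = \left(\left(-84 + 25 + 25\right) \left(78 + \left(-84 + 25 + 25\right)\right) - 30704\right) + 9397 = \left(- 34 \left(78 - 34\right) - 30704\right) + 9397 = \left(\left(-34\right) 44 - 30704\right) + 9397 = \left(-1496 - 30704\right) + 9397 = -32200 + 9397 = -22803$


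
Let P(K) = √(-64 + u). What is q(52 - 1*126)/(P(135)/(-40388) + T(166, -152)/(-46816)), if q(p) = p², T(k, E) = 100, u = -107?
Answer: -163351254373938400/65182393021 + 5680488505078464*I*√19/65182393021 ≈ -2.5061e+6 + 3.7987e+5*I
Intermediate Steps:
P(K) = 3*I*√19 (P(K) = √(-64 - 107) = √(-171) = 3*I*√19)
q(52 - 1*126)/(P(135)/(-40388) + T(166, -152)/(-46816)) = (52 - 1*126)²/((3*I*√19)/(-40388) + 100/(-46816)) = (52 - 126)²/((3*I*√19)*(-1/40388) + 100*(-1/46816)) = (-74)²/(-3*I*√19/40388 - 25/11704) = 5476/(-25/11704 - 3*I*√19/40388)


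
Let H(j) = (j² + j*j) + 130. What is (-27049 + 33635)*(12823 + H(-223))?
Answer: 740338846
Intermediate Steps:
H(j) = 130 + 2*j² (H(j) = (j² + j²) + 130 = 2*j² + 130 = 130 + 2*j²)
(-27049 + 33635)*(12823 + H(-223)) = (-27049 + 33635)*(12823 + (130 + 2*(-223)²)) = 6586*(12823 + (130 + 2*49729)) = 6586*(12823 + (130 + 99458)) = 6586*(12823 + 99588) = 6586*112411 = 740338846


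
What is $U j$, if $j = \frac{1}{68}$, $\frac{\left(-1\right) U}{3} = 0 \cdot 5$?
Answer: $0$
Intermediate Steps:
$U = 0$ ($U = - 3 \cdot 0 \cdot 5 = \left(-3\right) 0 = 0$)
$j = \frac{1}{68} \approx 0.014706$
$U j = 0 \cdot \frac{1}{68} = 0$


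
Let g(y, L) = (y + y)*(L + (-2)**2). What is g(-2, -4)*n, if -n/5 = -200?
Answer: 0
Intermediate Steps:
n = 1000 (n = -5*(-200) = 1000)
g(y, L) = 2*y*(4 + L) (g(y, L) = (2*y)*(L + 4) = (2*y)*(4 + L) = 2*y*(4 + L))
g(-2, -4)*n = (2*(-2)*(4 - 4))*1000 = (2*(-2)*0)*1000 = 0*1000 = 0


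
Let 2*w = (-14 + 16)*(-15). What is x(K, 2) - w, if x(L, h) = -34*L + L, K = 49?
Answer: -1602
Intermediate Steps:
x(L, h) = -33*L
w = -15 (w = ((-14 + 16)*(-15))/2 = (2*(-15))/2 = (½)*(-30) = -15)
x(K, 2) - w = -33*49 - 1*(-15) = -1617 + 15 = -1602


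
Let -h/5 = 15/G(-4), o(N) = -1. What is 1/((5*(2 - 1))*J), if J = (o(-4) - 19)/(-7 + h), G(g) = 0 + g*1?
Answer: -47/400 ≈ -0.11750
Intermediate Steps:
G(g) = g (G(g) = 0 + g = g)
h = 75/4 (h = -75/(-4) = -75*(-1)/4 = -5*(-15/4) = 75/4 ≈ 18.750)
J = -80/47 (J = (-1 - 19)/(-7 + 75/4) = -20/47/4 = -20*4/47 = -80/47 ≈ -1.7021)
1/((5*(2 - 1))*J) = 1/((5*(2 - 1))*(-80/47)) = 1/((5*1)*(-80/47)) = 1/(5*(-80/47)) = 1/(-400/47) = -47/400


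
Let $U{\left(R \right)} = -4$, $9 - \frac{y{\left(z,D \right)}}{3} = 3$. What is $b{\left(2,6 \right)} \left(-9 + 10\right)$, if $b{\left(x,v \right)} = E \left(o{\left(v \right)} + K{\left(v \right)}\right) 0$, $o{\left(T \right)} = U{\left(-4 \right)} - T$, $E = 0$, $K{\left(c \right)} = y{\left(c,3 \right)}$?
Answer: $0$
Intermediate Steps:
$y{\left(z,D \right)} = 18$ ($y{\left(z,D \right)} = 27 - 9 = 18$)
$K{\left(c \right)} = 18$
$o{\left(T \right)} = -4 - T$
$b{\left(x,v \right)} = 0$ ($b{\left(x,v \right)} = 0 \left(\left(-4 - v\right) + 18\right) 0 = 0 \left(14 - v\right) 0 = 0 \cdot 0 = 0$)
$b{\left(2,6 \right)} \left(-9 + 10\right) = 0 \left(-9 + 10\right) = 0 \cdot 1 = 0$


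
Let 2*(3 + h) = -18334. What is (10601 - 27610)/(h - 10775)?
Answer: 17009/19945 ≈ 0.85280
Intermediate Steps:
h = -9170 (h = -3 + (½)*(-18334) = -3 - 9167 = -9170)
(10601 - 27610)/(h - 10775) = (10601 - 27610)/(-9170 - 10775) = -17009/(-19945) = -17009*(-1/19945) = 17009/19945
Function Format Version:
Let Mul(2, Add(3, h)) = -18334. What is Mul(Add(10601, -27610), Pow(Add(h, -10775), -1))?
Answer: Rational(17009, 19945) ≈ 0.85280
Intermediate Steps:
h = -9170 (h = Add(-3, Mul(Rational(1, 2), -18334)) = Add(-3, -9167) = -9170)
Mul(Add(10601, -27610), Pow(Add(h, -10775), -1)) = Mul(Add(10601, -27610), Pow(Add(-9170, -10775), -1)) = Mul(-17009, Pow(-19945, -1)) = Mul(-17009, Rational(-1, 19945)) = Rational(17009, 19945)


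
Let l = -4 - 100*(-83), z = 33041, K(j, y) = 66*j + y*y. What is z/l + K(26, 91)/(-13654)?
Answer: 184103351/56636792 ≈ 3.2506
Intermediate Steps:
K(j, y) = y² + 66*j (K(j, y) = 66*j + y² = y² + 66*j)
l = 8296 (l = -4 + 8300 = 8296)
z/l + K(26, 91)/(-13654) = 33041/8296 + (91² + 66*26)/(-13654) = 33041*(1/8296) + (8281 + 1716)*(-1/13654) = 33041/8296 + 9997*(-1/13654) = 33041/8296 - 9997/13654 = 184103351/56636792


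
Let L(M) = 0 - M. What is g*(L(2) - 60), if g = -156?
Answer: 9672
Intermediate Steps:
L(M) = -M
g*(L(2) - 60) = -156*(-1*2 - 60) = -156*(-2 - 60) = -156*(-62) = 9672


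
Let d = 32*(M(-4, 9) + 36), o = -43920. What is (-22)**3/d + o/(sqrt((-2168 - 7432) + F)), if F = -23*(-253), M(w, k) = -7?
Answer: -1331/116 + 43920*I*sqrt(3781)/3781 ≈ -11.474 + 714.26*I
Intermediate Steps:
d = 928 (d = 32*(-7 + 36) = 32*29 = 928)
F = 5819
(-22)**3/d + o/(sqrt((-2168 - 7432) + F)) = (-22)**3/928 - 43920/sqrt((-2168 - 7432) + 5819) = -10648*1/928 - 43920/sqrt(-9600 + 5819) = -1331/116 - 43920*(-I*sqrt(3781)/3781) = -1331/116 - (-43920)*I*sqrt(3781)/3781 = -1331/116 + 43920*I*sqrt(3781)/3781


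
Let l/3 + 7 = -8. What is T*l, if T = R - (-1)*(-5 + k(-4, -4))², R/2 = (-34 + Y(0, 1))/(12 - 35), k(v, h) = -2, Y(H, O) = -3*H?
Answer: -53775/23 ≈ -2338.0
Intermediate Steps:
l = -45 (l = -21 + 3*(-8) = -21 - 24 = -45)
R = 68/23 (R = 2*((-34 - 3*0)/(12 - 35)) = 2*((-34 + 0)/(-23)) = 2*(-34*(-1/23)) = 2*(34/23) = 68/23 ≈ 2.9565)
T = 1195/23 (T = 68/23 - (-1)*(-5 - 2)² = 68/23 - (-1)*(-7)² = 68/23 - (-1)*49 = 68/23 - 1*(-49) = 68/23 + 49 = 1195/23 ≈ 51.957)
T*l = (1195/23)*(-45) = -53775/23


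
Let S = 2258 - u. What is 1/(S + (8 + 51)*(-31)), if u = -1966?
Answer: 1/2395 ≈ 0.00041754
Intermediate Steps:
S = 4224 (S = 2258 - 1*(-1966) = 2258 + 1966 = 4224)
1/(S + (8 + 51)*(-31)) = 1/(4224 + (8 + 51)*(-31)) = 1/(4224 + 59*(-31)) = 1/(4224 - 1829) = 1/2395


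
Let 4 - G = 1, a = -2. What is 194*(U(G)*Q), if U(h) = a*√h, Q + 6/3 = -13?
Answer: 5820*√3 ≈ 10081.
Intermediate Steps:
G = 3 (G = 4 - 1*1 = 4 - 1 = 3)
Q = -15 (Q = -2 - 13 = -15)
U(h) = -2*√h
194*(U(G)*Q) = 194*(-2*√3*(-15)) = 194*(30*√3) = 5820*√3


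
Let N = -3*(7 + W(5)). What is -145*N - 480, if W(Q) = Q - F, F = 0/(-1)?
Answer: 4740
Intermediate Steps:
F = 0 (F = 0*(-1) = 0)
W(Q) = Q (W(Q) = Q - 1*0 = Q + 0 = Q)
N = -36 (N = -3*(7 + 5) = -3*12 = -36)
-145*N - 480 = -145*(-36) - 480 = 5220 - 480 = 4740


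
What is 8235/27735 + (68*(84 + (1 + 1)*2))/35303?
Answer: 708041/1518029 ≈ 0.46642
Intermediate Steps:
8235/27735 + (68*(84 + (1 + 1)*2))/35303 = 8235*(1/27735) + (68*(84 + 2*2))*(1/35303) = 549/1849 + (68*(84 + 4))*(1/35303) = 549/1849 + (68*88)*(1/35303) = 549/1849 + 5984*(1/35303) = 549/1849 + 5984/35303 = 708041/1518029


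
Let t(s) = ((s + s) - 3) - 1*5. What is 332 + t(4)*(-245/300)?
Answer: 332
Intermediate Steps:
t(s) = -8 + 2*s (t(s) = (2*s - 3) - 5 = (-3 + 2*s) - 5 = -8 + 2*s)
332 + t(4)*(-245/300) = 332 + (-8 + 2*4)*(-245/300) = 332 + (-8 + 8)*(-245*1/300) = 332 + 0*(-49/60) = 332 + 0 = 332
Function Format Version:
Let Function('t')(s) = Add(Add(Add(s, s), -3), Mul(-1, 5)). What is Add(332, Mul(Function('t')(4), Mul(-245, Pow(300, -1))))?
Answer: 332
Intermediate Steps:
Function('t')(s) = Add(-8, Mul(2, s)) (Function('t')(s) = Add(Add(Mul(2, s), -3), -5) = Add(Add(-3, Mul(2, s)), -5) = Add(-8, Mul(2, s)))
Add(332, Mul(Function('t')(4), Mul(-245, Pow(300, -1)))) = Add(332, Mul(Add(-8, Mul(2, 4)), Mul(-245, Pow(300, -1)))) = Add(332, Mul(Add(-8, 8), Mul(-245, Rational(1, 300)))) = Add(332, Mul(0, Rational(-49, 60))) = Add(332, 0) = 332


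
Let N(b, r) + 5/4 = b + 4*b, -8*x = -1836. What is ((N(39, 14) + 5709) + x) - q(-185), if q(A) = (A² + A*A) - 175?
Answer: -248571/4 ≈ -62143.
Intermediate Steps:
x = 459/2 (x = -⅛*(-1836) = 459/2 ≈ 229.50)
N(b, r) = -5/4 + 5*b (N(b, r) = -5/4 + (b + 4*b) = -5/4 + 5*b)
q(A) = -175 + 2*A² (q(A) = (A² + A²) - 175 = 2*A² - 175 = -175 + 2*A²)
((N(39, 14) + 5709) + x) - q(-185) = (((-5/4 + 5*39) + 5709) + 459/2) - (-175 + 2*(-185)²) = (((-5/4 + 195) + 5709) + 459/2) - (-175 + 2*34225) = ((775/4 + 5709) + 459/2) - (-175 + 68450) = (23611/4 + 459/2) - 1*68275 = 24529/4 - 68275 = -248571/4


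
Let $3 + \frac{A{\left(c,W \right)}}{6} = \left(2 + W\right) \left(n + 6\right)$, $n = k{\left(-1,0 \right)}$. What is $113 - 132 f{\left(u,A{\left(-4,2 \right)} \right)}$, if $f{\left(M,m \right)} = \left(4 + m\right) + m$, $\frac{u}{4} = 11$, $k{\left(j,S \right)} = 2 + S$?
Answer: $-46351$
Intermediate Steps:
$n = 2$ ($n = 2 + 0 = 2$)
$u = 44$ ($u = 4 \cdot 11 = 44$)
$A{\left(c,W \right)} = 78 + 48 W$ ($A{\left(c,W \right)} = -18 + 6 \left(2 + W\right) \left(2 + 6\right) = -18 + 6 \left(2 + W\right) 8 = -18 + 6 \left(16 + 8 W\right) = -18 + \left(96 + 48 W\right) = 78 + 48 W$)
$f{\left(M,m \right)} = 4 + 2 m$
$113 - 132 f{\left(u,A{\left(-4,2 \right)} \right)} = 113 - 132 \left(4 + 2 \left(78 + 48 \cdot 2\right)\right) = 113 - 132 \left(4 + 2 \left(78 + 96\right)\right) = 113 - 132 \left(4 + 2 \cdot 174\right) = 113 - 132 \left(4 + 348\right) = 113 - 46464 = -46351$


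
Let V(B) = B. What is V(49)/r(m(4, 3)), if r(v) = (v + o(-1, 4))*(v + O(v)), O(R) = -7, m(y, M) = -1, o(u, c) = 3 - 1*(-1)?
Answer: -49/24 ≈ -2.0417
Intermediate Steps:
o(u, c) = 4 (o(u, c) = 3 + 1 = 4)
r(v) = (-7 + v)*(4 + v) (r(v) = (v + 4)*(v - 7) = (4 + v)*(-7 + v) = (-7 + v)*(4 + v))
V(49)/r(m(4, 3)) = 49/(-28 + (-1)**2 - 3*(-1)) = 49/(-28 + 1 + 3) = 49/(-24) = 49*(-1/24) = -49/24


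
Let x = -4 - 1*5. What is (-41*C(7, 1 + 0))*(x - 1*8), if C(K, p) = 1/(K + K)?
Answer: 697/14 ≈ 49.786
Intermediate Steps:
x = -9 (x = -4 - 5 = -9)
C(K, p) = 1/(2*K)
(-41*C(7, 1 + 0))*(x - 1*8) = (-41/(2*7))*(-9 - 1*8) = (-41/(2*7))*(-9 - 8) = -41*1/14*(-17) = -41/14*(-17) = 697/14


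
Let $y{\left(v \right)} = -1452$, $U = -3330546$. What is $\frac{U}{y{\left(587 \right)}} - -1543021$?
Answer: $\frac{373966173}{242} \approx 1.5453 \cdot 10^{6}$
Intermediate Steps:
$\frac{U}{y{\left(587 \right)}} - -1543021 = - \frac{3330546}{-1452} - -1543021 = \left(-3330546\right) \left(- \frac{1}{1452}\right) + 1543021 = \frac{555091}{242} + 1543021 = \frac{373966173}{242}$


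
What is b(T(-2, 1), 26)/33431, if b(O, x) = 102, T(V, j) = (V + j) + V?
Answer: 102/33431 ≈ 0.0030511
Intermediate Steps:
T(V, j) = j + 2*V
b(T(-2, 1), 26)/33431 = 102/33431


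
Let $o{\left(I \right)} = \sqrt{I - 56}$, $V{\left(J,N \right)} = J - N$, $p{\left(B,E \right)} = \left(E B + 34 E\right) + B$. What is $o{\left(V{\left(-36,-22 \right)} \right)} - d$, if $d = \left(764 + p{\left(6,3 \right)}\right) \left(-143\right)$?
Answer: $127270 + i \sqrt{70} \approx 1.2727 \cdot 10^{5} + 8.3666 i$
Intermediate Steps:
$p{\left(B,E \right)} = B + 34 E + B E$ ($p{\left(B,E \right)} = \left(B E + 34 E\right) + B = \left(34 E + B E\right) + B = B + 34 E + B E$)
$d = -127270$ ($d = \left(764 + \left(6 + 34 \cdot 3 + 6 \cdot 3\right)\right) \left(-143\right) = \left(764 + \left(6 + 102 + 18\right)\right) \left(-143\right) = \left(764 + 126\right) \left(-143\right) = 890 \left(-143\right) = -127270$)
$o{\left(I \right)} = \sqrt{-56 + I}$
$o{\left(V{\left(-36,-22 \right)} \right)} - d = \sqrt{-56 - 14} - -127270 = \sqrt{-56 + \left(-36 + 22\right)} + 127270 = \sqrt{-56 - 14} + 127270 = \sqrt{-70} + 127270 = i \sqrt{70} + 127270 = 127270 + i \sqrt{70}$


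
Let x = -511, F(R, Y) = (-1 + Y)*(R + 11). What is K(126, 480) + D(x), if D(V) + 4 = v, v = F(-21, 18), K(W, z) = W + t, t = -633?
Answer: -681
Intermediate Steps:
K(W, z) = -633 + W (K(W, z) = W - 633 = -633 + W)
F(R, Y) = (-1 + Y)*(11 + R)
v = -170 (v = -11 - 1*(-21) + 11*18 - 21*18 = -11 + 21 + 198 - 378 = -170)
D(V) = -174 (D(V) = -4 - 170 = -174)
K(126, 480) + D(x) = (-633 + 126) - 174 = -507 - 174 = -681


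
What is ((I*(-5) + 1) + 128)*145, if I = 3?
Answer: 16530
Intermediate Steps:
((I*(-5) + 1) + 128)*145 = ((3*(-5) + 1) + 128)*145 = ((-15 + 1) + 128)*145 = (-14 + 128)*145 = 114*145 = 16530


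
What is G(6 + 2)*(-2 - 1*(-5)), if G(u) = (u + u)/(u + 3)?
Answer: 48/11 ≈ 4.3636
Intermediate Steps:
G(u) = 2*u/(3 + u) (G(u) = (2*u)/(3 + u) = 2*u/(3 + u))
G(6 + 2)*(-2 - 1*(-5)) = (2*(6 + 2)/(3 + (6 + 2)))*(-2 - 1*(-5)) = (2*8/(3 + 8))*(-2 + 5) = (2*8/11)*3 = (2*8*(1/11))*3 = (16/11)*3 = 48/11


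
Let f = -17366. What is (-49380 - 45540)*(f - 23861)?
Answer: 3913266840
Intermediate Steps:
(-49380 - 45540)*(f - 23861) = (-49380 - 45540)*(-17366 - 23861) = -94920*(-41227) = 3913266840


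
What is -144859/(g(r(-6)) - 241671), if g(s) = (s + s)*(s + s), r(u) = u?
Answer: 1013/1689 ≈ 0.59976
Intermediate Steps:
g(s) = 4*s**2 (g(s) = (2*s)*(2*s) = 4*s**2)
-144859/(g(r(-6)) - 241671) = -144859/(4*(-6)**2 - 241671) = -144859/(4*36 - 241671) = -144859/(144 - 241671) = -144859/(-241527) = -144859*(-1/241527) = 1013/1689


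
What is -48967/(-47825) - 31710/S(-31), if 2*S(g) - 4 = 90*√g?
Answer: 41037793/3002405675 + 1426950*I*√31/62779 ≈ 0.013668 + 126.55*I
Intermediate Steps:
S(g) = 2 + 45*√g (S(g) = 2 + (90*√g)/2 = 2 + 45*√g)
-48967/(-47825) - 31710/S(-31) = -48967/(-47825) - 31710/(2 + 45*√(-31)) = -48967*(-1/47825) - 31710/(2 + 45*(I*√31)) = 48967/47825 - 31710/(2 + 45*I*√31)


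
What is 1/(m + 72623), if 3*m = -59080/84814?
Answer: 127221/9239141143 ≈ 1.3770e-5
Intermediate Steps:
m = -29540/127221 (m = (-59080/84814)/3 = (-1*29540/42407)/3 = (1/3)*(-29540/42407) = -29540/127221 ≈ -0.23219)
1/(m + 72623) = 1/(-29540/127221 + 72623) = 1/(9239141143/127221) = 127221/9239141143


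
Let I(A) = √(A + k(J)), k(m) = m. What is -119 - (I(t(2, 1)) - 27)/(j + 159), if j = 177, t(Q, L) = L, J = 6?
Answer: -13319/112 - √7/336 ≈ -118.93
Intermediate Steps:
I(A) = √(6 + A) (I(A) = √(A + 6) = √(6 + A))
-119 - (I(t(2, 1)) - 27)/(j + 159) = -119 - (√(6 + 1) - 27)/(177 + 159) = -119 - (√7 - 27)/336 = -119 - (-27 + √7)/336 = -119 - (-9/112 + √7/336) = -119 + (9/112 - √7/336) = -13319/112 - √7/336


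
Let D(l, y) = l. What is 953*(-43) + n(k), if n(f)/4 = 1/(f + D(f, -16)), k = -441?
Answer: -18071741/441 ≈ -40979.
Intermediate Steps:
n(f) = 2/f (n(f) = 4/(f + f) = 4/((2*f)) = 4*(1/(2*f)) = 2/f)
953*(-43) + n(k) = 953*(-43) + 2/(-441) = -40979 + 2*(-1/441) = -40979 - 2/441 = -18071741/441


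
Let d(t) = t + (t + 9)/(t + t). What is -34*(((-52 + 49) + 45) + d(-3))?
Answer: -1292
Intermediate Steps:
d(t) = t + (9 + t)/(2*t) (d(t) = t + (9 + t)/((2*t)) = t + (9 + t)*(1/(2*t)) = t + (9 + t)/(2*t))
-34*(((-52 + 49) + 45) + d(-3)) = -34*(((-52 + 49) + 45) + (½ - 3 + (9/2)/(-3))) = -34*((-3 + 45) + (½ - 3 + (9/2)*(-⅓))) = -34*(42 + (½ - 3 - 3/2)) = -34*(42 - 4) = -34*38 = -1292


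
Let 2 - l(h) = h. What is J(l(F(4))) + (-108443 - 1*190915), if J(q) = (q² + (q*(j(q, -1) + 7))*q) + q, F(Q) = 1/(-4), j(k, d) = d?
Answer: -4789125/16 ≈ -2.9932e+5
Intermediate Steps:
F(Q) = -¼
l(h) = 2 - h
J(q) = q + 7*q² (J(q) = (q² + (q*(-1 + 7))*q) + q = (q² + (q*6)*q) + q = (q² + (6*q)*q) + q = (q² + 6*q²) + q = 7*q² + q = q + 7*q²)
J(l(F(4))) + (-108443 - 1*190915) = (2 - 1*(-¼))*(1 + 7*(2 - 1*(-¼))) + (-108443 - 1*190915) = (2 + ¼)*(1 + 7*(2 + ¼)) + (-108443 - 190915) = 9*(1 + 7*(9/4))/4 - 299358 = 9*(1 + 63/4)/4 - 299358 = (9/4)*(67/4) - 299358 = 603/16 - 299358 = -4789125/16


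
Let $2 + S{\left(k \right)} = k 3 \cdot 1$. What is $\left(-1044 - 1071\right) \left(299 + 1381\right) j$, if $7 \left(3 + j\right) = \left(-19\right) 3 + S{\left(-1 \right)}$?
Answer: $42130800$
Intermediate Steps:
$S{\left(k \right)} = -2 + 3 k$ ($S{\left(k \right)} = -2 + k 3 \cdot 1 = -2 + 3 k 1 = -2 + 3 k$)
$j = - \frac{83}{7}$ ($j = -3 + \frac{\left(-19\right) 3 + \left(-2 + 3 \left(-1\right)\right)}{7} = -3 + \frac{-57 - 5}{7} = -3 + \frac{1}{7} \left(-62\right) = -3 - \frac{62}{7} = - \frac{83}{7} \approx -11.857$)
$\left(-1044 - 1071\right) \left(299 + 1381\right) j = \left(-1044 - 1071\right) \left(299 + 1381\right) \left(- \frac{83}{7}\right) = \left(-2115\right) 1680 \left(- \frac{83}{7}\right) = \left(-3553200\right) \left(- \frac{83}{7}\right) = 42130800$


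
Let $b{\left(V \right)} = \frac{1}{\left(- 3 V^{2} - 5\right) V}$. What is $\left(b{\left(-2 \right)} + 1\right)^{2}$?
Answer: $\frac{1225}{1156} \approx 1.0597$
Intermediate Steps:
$b{\left(V \right)} = \frac{1}{V \left(-5 - 3 V^{2}\right)}$ ($b{\left(V \right)} = \frac{1}{\left(-5 - 3 V^{2}\right) V} = \frac{1}{V \left(-5 - 3 V^{2}\right)}$)
$\left(b{\left(-2 \right)} + 1\right)^{2} = \left(- \frac{1}{\left(-2\right) \left(5 + 3 \left(-2\right)^{2}\right)} + 1\right)^{2} = \left(\left(-1\right) \left(- \frac{1}{2}\right) \frac{1}{5 + 3 \cdot 4} + 1\right)^{2} = \left(\left(-1\right) \left(- \frac{1}{2}\right) \frac{1}{5 + 12} + 1\right)^{2} = \left(\left(-1\right) \left(- \frac{1}{2}\right) \frac{1}{17} + 1\right)^{2} = \left(\frac{1}{34} + 1\right)^{2} = \left(\frac{35}{34}\right)^{2} = \frac{1225}{1156}$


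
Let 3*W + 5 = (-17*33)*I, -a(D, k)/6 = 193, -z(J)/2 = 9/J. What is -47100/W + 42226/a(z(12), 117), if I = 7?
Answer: -300904/569157 ≈ -0.52868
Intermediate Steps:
z(J) = -18/J
a(D, k) = -1158 (a(D, k) = -6*193 = -1158)
W = -3932/3 (W = -5/3 + (-17*33*7)/3 = -5/3 + (-561*7)/3 = -5/3 + (1/3)*(-3927) = -5/3 - 1309 = -3932/3 ≈ -1310.7)
-47100/W + 42226/a(z(12), 117) = -47100/(-3932/3) + 42226/(-1158) = -47100*(-3/3932) + 42226*(-1/1158) = 35325/983 - 21113/579 = -300904/569157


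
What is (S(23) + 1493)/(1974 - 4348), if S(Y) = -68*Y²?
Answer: 34479/2374 ≈ 14.524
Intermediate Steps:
(S(23) + 1493)/(1974 - 4348) = (-68*23² + 1493)/(1974 - 4348) = (-68*529 + 1493)/(-2374) = (-35972 + 1493)*(-1/2374) = -34479*(-1/2374) = 34479/2374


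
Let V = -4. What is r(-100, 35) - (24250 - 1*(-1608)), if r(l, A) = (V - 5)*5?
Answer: -25903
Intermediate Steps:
r(l, A) = -45 (r(l, A) = (-4 - 5)*5 = -9*5 = -45)
r(-100, 35) - (24250 - 1*(-1608)) = -45 - (24250 - 1*(-1608)) = -45 - (24250 + 1608) = -45 - 1*25858 = -45 - 25858 = -25903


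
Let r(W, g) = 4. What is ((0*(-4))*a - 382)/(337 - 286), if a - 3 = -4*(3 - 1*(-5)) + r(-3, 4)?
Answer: -382/51 ≈ -7.4902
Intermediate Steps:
a = -25 (a = 3 + (-4*(3 - 1*(-5)) + 4) = 3 + (-4*(3 + 5) + 4) = 3 + (-4*8 + 4) = 3 + (-32 + 4) = 3 - 28 = -25)
((0*(-4))*a - 382)/(337 - 286) = ((0*(-4))*(-25) - 382)/(337 - 286) = (0*(-25) - 382)/51 = (0 - 382)*(1/51) = -382*1/51 = -382/51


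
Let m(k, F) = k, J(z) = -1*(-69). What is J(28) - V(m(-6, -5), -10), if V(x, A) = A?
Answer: 79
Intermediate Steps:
J(z) = 69
J(28) - V(m(-6, -5), -10) = 69 - 1*(-10) = 69 + 10 = 79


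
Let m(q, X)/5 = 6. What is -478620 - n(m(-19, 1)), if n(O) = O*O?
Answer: -479520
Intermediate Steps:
m(q, X) = 30 (m(q, X) = 5*6 = 30)
n(O) = O**2
-478620 - n(m(-19, 1)) = -478620 - 1*30**2 = -478620 - 1*900 = -478620 - 900 = -479520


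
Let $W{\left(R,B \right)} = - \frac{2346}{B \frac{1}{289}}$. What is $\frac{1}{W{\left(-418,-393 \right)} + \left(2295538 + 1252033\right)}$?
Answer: $\frac{131}{464957799} \approx 2.8175 \cdot 10^{-7}$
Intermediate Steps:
$W{\left(R,B \right)} = - \frac{677994}{B}$ ($W{\left(R,B \right)} = - \frac{2346}{B \frac{1}{289}} = - \frac{2346}{\frac{1}{289} B} = - 2346 \frac{289}{B} = - \frac{677994}{B}$)
$\frac{1}{W{\left(-418,-393 \right)} + \left(2295538 + 1252033\right)} = \frac{1}{- \frac{677994}{-393} + \left(2295538 + 1252033\right)} = \frac{1}{\left(-677994\right) \left(- \frac{1}{393}\right) + 3547571} = \frac{1}{\frac{225998}{131} + 3547571} = \frac{1}{\frac{464957799}{131}} = \frac{131}{464957799}$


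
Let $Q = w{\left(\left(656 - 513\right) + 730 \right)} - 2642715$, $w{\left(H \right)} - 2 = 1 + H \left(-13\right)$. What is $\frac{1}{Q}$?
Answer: $- \frac{1}{2654061} \approx -3.7678 \cdot 10^{-7}$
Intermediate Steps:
$w{\left(H \right)} = 3 - 13 H$ ($w{\left(H \right)} = 2 + \left(1 + H \left(-13\right)\right) = 2 - \left(-1 + 13 H\right) = 3 - 13 H$)
$Q = -2654061$ ($Q = \left(3 - 13 \left(\left(656 - 513\right) + 730\right)\right) - 2642715 = \left(3 - 13 \left(143 + 730\right)\right) - 2642715 = \left(3 - 11349\right) - 2642715 = -11346 - 2642715 = -2654061$)
$\frac{1}{Q} = \frac{1}{-2654061} = - \frac{1}{2654061}$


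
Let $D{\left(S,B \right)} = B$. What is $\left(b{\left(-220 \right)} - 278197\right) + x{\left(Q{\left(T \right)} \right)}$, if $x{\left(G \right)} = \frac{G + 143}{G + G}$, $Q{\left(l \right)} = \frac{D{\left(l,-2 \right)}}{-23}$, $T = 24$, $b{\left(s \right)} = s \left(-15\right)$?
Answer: $- \frac{1096297}{4} \approx -2.7407 \cdot 10^{5}$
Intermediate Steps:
$b{\left(s \right)} = - 15 s$
$Q{\left(l \right)} = \frac{2}{23}$ ($Q{\left(l \right)} = - \frac{2}{-23} = \left(-2\right) \left(- \frac{1}{23}\right) = \frac{2}{23}$)
$x{\left(G \right)} = \frac{143 + G}{2 G}$
$\left(b{\left(-220 \right)} - 278197\right) + x{\left(Q{\left(T \right)} \right)} = \left(\left(-15\right) \left(-220\right) - 278197\right) + \frac{143 + \frac{2}{23}}{2 \cdot \frac{2}{23}} = \left(3300 - 278197\right) + \frac{1}{2} \cdot \frac{23}{2} \cdot \frac{3291}{23} = -274897 + \frac{3291}{4} = - \frac{1096297}{4}$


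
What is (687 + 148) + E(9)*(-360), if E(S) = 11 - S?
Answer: 115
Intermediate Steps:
(687 + 148) + E(9)*(-360) = (687 + 148) + (11 - 1*9)*(-360) = 835 + (11 - 9)*(-360) = 835 + 2*(-360) = 835 - 720 = 115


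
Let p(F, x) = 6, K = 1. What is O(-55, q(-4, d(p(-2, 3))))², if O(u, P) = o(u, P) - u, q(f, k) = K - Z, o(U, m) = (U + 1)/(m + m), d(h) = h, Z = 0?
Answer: 784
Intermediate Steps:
o(U, m) = (1 + U)/(2*m) (o(U, m) = (1 + U)/((2*m)) = (1 + U)*(1/(2*m)) = (1 + U)/(2*m))
q(f, k) = 1 (q(f, k) = 1 - 1*0 = 1 + 0 = 1)
O(u, P) = -u + (1 + u)/(2*P) (O(u, P) = (1 + u)/(2*P) - u = -u + (1 + u)/(2*P))
O(-55, q(-4, d(p(-2, 3))))² = ((½)*(1 - 55 - 2*1*(-55))/1)² = ((½)*1*(1 - 55 + 110))² = ((½)*1*56)² = 28² = 784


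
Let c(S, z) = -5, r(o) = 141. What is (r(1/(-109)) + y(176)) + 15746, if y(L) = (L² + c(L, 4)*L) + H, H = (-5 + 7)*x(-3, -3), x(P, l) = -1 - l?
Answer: 45987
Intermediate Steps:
H = 4 (H = (-5 + 7)*(-1 - 1*(-3)) = 2*(-1 + 3) = 2*2 = 4)
y(L) = 4 + L² - 5*L (y(L) = (L² - 5*L) + 4 = 4 + L² - 5*L)
(r(1/(-109)) + y(176)) + 15746 = (141 + (4 + 176² - 5*176)) + 15746 = (141 + (4 + 30976 - 880)) + 15746 = (141 + 30100) + 15746 = 30241 + 15746 = 45987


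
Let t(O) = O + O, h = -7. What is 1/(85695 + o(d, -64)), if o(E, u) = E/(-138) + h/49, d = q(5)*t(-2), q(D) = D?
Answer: 483/41390686 ≈ 1.1669e-5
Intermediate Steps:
t(O) = 2*O
d = -20 (d = 5*(2*(-2)) = 5*(-4) = -20)
o(E, u) = -⅐ - E/138 (o(E, u) = E/(-138) - 7/49 = E*(-1/138) - 7*1/49 = -E/138 - ⅐ = -⅐ - E/138)
1/(85695 + o(d, -64)) = 1/(85695 + (-⅐ - 1/138*(-20))) = 1/(85695 + (-⅐ + 10/69)) = 1/(85695 + 1/483) = 1/(41390686/483) = 483/41390686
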